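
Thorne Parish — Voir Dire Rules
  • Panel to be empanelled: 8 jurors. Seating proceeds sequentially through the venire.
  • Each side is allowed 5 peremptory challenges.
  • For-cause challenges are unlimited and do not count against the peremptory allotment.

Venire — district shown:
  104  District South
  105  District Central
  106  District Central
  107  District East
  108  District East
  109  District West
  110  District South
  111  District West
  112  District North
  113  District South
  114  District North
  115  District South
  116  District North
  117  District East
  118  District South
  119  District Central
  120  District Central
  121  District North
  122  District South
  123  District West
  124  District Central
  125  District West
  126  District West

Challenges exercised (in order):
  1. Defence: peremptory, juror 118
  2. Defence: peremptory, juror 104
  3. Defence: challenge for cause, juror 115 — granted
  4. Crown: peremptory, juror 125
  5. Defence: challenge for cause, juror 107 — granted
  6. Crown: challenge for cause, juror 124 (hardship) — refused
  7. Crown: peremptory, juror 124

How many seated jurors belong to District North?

Removed: #104, #107, #115, #118, #124, #125.
Seated jurors 1–8: #105, #106, #108, #109, #110, #111, #112, #113.
Of those, in District North: #112 → 1.

1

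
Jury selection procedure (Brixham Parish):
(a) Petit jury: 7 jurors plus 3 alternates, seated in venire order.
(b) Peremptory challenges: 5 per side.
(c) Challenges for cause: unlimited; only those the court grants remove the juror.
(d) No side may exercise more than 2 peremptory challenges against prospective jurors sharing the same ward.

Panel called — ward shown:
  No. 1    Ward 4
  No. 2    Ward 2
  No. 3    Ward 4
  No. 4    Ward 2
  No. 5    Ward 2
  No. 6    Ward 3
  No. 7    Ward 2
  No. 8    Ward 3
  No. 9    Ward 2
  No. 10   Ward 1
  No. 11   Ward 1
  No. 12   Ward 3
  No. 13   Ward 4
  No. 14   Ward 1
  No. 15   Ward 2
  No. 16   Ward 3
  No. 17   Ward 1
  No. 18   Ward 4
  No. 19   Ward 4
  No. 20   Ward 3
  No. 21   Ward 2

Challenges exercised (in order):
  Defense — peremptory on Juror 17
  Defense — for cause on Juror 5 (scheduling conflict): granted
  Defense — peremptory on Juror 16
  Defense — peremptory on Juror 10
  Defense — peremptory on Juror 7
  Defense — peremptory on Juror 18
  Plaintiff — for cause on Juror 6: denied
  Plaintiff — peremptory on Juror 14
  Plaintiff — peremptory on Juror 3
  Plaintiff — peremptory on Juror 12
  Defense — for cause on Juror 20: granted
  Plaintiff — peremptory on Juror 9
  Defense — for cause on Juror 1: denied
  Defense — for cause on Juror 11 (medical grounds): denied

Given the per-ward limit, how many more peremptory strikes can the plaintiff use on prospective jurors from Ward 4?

1

Plaintiff peremptories so far: #14, #3, #12, #9 — 4 of 5 used, 1 left overall.
Against Ward 4: #3 — 1 used; per-ward cap 2 leaves 1.
Binding limit: min(1, 1) = 1.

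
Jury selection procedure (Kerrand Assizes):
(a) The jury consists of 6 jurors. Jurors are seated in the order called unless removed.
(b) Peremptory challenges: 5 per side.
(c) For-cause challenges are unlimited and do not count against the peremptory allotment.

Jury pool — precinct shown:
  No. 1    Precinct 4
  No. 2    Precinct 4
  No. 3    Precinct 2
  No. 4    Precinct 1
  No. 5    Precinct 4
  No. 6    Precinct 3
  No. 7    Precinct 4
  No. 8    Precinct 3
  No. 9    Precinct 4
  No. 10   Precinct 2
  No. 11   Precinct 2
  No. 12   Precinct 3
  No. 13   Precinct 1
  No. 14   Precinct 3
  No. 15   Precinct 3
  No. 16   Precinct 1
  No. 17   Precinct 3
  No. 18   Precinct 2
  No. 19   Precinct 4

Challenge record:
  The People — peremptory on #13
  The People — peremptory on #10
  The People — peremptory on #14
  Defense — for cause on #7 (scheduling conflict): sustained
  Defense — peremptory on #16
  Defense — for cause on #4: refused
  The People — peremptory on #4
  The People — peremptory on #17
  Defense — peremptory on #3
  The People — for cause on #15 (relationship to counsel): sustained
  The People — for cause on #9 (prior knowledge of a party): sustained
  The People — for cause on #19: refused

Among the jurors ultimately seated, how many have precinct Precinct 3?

Removed: #3, #4, #7, #9, #10, #13, #14, #15, #16, #17.
Seated jurors 1–6: #1, #2, #5, #6, #8, #11.
Of those, in Precinct 3: #6, #8 → 2.

2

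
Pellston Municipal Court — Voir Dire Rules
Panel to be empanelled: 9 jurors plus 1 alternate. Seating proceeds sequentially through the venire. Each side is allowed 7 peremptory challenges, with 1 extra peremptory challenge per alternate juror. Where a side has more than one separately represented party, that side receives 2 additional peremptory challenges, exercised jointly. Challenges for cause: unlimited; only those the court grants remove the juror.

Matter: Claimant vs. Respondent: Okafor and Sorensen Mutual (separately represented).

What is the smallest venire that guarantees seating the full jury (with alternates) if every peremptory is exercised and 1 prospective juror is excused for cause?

29

Seats to fill: 9 + 1 alternates = 10.
Peremptories — Claimant: 7 + 1×1 = 8; Respondent: 7 + 1×1 + 2 = 10; total 18.
For-cause removals: 1.
Minimum venire: 10 + 18 + 1 = 29.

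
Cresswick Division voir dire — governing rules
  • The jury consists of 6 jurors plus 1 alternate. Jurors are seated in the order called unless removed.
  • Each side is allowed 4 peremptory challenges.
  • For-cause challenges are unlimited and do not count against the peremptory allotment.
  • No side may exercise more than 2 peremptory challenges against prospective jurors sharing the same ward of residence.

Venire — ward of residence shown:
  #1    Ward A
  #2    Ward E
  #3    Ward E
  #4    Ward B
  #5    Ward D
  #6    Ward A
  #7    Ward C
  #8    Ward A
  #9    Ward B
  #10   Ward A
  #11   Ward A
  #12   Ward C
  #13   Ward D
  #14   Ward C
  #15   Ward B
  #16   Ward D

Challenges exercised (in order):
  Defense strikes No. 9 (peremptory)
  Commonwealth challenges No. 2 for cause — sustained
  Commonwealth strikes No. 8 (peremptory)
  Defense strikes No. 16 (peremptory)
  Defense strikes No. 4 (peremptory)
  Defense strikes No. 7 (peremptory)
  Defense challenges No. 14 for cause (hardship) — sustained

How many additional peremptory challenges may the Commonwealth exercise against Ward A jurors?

Commonwealth peremptories so far: #8 — 1 of 4 used, 3 left overall.
Against Ward A: #8 — 1 used; per-ward cap 2 leaves 1.
Binding limit: min(3, 1) = 1.

1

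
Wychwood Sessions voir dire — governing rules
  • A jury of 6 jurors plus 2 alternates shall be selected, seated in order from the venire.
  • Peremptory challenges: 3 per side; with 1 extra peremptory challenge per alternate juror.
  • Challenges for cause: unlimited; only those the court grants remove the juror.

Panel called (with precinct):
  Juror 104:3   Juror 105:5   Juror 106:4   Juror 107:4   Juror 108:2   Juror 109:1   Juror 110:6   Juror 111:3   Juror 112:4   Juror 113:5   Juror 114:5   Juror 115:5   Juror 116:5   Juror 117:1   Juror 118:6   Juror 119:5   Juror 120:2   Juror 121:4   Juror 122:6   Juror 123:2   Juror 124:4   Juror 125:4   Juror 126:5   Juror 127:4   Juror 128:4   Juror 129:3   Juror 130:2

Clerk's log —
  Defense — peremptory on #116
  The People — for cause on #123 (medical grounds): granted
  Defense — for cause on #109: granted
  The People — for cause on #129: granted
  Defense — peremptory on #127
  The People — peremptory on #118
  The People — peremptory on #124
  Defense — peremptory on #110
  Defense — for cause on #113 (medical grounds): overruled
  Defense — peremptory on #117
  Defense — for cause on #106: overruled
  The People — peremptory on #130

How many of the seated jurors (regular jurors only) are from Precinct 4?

2

Removed: #109, #110, #116, #117, #118, #123, #124, #127, #129, #130.
Seated jurors 1–6: #104, #105, #106, #107, #108, #111 (alternates #112, #113 not counted).
Of those, in Precinct 4: #106, #107 → 2.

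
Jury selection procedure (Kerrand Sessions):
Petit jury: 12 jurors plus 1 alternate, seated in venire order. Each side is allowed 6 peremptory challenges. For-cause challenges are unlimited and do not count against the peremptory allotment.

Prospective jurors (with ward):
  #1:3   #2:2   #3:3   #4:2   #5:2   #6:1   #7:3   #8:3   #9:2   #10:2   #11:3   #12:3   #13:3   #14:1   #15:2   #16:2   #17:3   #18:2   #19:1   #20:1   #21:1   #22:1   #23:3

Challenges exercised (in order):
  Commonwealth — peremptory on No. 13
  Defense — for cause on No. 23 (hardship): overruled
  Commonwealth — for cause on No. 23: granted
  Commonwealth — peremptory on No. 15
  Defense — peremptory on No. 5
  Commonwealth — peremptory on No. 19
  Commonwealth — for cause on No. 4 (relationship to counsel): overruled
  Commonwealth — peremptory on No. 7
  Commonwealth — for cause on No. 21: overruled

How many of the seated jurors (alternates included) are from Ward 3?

Removed: #5, #7, #13, #15, #19, #23.
Seated (13 incl. alternates): #1, #2, #3, #4, #6, #8, #9, #10, #11, #12, #14, #16, #17.
Of those, in Ward 3: #1, #3, #8, #11, #12, #17 → 6.

6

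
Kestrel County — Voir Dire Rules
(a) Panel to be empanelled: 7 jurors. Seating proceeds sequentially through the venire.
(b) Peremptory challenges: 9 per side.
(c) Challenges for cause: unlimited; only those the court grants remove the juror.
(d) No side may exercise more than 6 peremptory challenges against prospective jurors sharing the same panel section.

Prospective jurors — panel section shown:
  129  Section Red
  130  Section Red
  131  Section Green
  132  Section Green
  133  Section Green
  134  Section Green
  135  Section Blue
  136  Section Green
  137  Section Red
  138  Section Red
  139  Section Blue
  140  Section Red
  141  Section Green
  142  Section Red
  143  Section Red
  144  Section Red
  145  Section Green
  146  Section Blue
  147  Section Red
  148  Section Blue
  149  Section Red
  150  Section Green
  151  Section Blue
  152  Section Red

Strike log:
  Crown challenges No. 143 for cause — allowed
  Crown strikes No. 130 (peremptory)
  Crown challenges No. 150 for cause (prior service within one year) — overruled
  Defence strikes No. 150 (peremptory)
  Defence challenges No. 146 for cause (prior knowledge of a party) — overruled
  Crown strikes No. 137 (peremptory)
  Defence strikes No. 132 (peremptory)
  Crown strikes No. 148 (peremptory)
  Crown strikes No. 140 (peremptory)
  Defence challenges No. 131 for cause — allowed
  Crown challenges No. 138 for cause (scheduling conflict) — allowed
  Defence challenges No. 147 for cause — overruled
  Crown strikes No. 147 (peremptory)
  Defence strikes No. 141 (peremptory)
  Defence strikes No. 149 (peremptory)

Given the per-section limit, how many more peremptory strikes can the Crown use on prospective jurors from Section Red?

2

Crown peremptories so far: #130, #137, #148, #140, #147 — 5 of 9 used, 4 left overall.
Against Section Red: #130, #137, #140, #147 — 4 used; per-section cap 6 leaves 2.
Binding limit: min(4, 2) = 2.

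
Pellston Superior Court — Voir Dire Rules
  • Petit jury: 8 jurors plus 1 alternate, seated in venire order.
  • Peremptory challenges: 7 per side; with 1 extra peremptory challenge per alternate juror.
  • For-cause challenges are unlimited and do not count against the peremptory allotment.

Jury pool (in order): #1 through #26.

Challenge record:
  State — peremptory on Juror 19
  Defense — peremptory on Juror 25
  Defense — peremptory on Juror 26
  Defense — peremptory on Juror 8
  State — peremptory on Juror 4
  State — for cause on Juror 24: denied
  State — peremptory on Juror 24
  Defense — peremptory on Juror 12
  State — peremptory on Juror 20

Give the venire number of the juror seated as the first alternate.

Removed: #4, #8, #12, #19, #20, #24, #25, #26.
Seating in order: seats 1–8 → #1, #2, #3, #5, #6, #7, #9, #10; alternates → #11.
So alternate 1 is #11.

11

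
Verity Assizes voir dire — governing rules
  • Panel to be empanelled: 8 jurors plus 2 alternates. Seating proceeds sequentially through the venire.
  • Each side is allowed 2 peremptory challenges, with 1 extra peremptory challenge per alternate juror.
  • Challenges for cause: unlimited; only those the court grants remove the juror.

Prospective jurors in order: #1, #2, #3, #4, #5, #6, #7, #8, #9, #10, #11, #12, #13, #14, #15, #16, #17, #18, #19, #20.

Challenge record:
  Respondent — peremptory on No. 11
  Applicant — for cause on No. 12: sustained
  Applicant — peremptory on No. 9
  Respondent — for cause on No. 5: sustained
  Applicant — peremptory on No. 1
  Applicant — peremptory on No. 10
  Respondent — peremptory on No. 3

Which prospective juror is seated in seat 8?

Removed: #1, #3, #5, #9, #10, #11, #12.
Seating in order: seats 1–8 → #2, #4, #6, #7, #8, #13, #14, #15; alternates → #16, #17.
So seat 8 is #15.

15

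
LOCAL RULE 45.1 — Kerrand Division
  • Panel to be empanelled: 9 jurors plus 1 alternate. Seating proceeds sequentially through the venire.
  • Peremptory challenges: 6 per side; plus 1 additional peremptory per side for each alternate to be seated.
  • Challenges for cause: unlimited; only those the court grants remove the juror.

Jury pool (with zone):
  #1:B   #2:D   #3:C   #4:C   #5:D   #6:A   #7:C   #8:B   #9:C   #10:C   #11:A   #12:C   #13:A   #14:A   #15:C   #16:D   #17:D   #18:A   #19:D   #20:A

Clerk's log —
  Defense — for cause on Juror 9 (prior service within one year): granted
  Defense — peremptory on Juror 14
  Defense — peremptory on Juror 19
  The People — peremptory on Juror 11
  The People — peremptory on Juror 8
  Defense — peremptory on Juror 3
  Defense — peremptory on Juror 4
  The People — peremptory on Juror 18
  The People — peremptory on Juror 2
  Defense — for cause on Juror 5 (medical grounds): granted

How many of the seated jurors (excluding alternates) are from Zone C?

4

Removed: #2, #3, #4, #5, #8, #9, #11, #14, #18, #19.
Seated jurors 1–9: #1, #6, #7, #10, #12, #13, #15, #16, #17 (alternates #20 not counted).
Of those, in Zone C: #7, #10, #12, #15 → 4.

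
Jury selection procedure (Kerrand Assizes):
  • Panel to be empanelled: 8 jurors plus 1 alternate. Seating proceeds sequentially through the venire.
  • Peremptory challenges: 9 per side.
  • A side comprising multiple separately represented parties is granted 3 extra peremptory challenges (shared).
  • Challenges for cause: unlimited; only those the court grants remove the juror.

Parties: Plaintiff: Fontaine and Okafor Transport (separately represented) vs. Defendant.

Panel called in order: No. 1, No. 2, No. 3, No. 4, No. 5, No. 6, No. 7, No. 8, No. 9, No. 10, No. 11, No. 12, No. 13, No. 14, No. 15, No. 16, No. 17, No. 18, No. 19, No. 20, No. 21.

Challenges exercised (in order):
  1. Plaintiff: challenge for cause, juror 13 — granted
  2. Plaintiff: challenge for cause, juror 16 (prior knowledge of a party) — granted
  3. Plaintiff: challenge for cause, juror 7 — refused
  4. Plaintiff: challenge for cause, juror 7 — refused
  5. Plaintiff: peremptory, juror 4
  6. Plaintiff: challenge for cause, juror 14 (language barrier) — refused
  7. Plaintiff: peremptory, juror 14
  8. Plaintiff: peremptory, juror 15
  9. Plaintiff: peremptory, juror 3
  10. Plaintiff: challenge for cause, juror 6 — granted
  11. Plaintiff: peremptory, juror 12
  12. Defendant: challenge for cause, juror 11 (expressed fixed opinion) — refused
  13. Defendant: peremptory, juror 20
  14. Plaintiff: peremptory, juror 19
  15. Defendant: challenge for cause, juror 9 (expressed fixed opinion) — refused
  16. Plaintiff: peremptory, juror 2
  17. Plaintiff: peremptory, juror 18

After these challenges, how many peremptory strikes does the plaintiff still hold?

Plaintiff allotment: 9 base + 3 multi-party = 12.
Plaintiff peremptories used: #4, #14, #15, #3, #12, #19, #2, #18 — 8 (for-cause on #13, #16, #7, #7, #14, #6 don't count).
Remaining: 12 − 8 = 4.

4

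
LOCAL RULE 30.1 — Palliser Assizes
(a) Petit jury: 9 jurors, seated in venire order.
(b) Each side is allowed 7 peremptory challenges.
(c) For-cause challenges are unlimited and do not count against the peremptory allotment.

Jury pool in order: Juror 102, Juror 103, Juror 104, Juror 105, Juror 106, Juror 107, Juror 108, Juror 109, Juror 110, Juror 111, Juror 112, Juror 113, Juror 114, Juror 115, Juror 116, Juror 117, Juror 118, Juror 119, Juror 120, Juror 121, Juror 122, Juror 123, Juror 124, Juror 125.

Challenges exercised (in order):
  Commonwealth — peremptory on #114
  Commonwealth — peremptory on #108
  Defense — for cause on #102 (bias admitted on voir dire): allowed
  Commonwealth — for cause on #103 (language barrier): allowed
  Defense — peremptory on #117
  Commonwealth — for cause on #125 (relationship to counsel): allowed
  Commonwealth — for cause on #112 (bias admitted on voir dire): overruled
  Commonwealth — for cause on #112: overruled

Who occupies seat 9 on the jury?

Removed: #102, #103, #108, #114, #117, #125. (#112 stays — for-cause denied.)
Seating in order: seats 1–9 → #104, #105, #106, #107, #109, #110, #111, #112, #113.
So seat 9 is #113.

113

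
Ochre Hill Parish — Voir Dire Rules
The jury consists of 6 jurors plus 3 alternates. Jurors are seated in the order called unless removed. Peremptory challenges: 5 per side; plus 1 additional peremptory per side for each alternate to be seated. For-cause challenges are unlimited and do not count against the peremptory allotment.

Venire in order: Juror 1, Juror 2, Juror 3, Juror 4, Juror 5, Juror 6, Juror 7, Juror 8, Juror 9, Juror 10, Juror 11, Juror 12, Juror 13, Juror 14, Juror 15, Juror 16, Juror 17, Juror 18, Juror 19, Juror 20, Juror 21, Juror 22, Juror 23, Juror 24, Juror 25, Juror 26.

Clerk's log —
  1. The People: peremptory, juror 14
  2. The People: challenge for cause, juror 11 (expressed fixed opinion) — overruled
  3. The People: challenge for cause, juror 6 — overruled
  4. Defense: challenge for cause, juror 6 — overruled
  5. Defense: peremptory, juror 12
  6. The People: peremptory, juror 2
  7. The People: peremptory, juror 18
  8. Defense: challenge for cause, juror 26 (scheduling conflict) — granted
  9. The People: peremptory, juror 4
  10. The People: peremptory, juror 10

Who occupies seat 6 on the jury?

8

Removed: #2, #4, #10, #12, #14, #18, #26. (#6, #11 stay — for-cause denied.)
Filling seats in venire order through position 6: #1, #3, #5, #6, #7, #8.
So seat 6 is #8.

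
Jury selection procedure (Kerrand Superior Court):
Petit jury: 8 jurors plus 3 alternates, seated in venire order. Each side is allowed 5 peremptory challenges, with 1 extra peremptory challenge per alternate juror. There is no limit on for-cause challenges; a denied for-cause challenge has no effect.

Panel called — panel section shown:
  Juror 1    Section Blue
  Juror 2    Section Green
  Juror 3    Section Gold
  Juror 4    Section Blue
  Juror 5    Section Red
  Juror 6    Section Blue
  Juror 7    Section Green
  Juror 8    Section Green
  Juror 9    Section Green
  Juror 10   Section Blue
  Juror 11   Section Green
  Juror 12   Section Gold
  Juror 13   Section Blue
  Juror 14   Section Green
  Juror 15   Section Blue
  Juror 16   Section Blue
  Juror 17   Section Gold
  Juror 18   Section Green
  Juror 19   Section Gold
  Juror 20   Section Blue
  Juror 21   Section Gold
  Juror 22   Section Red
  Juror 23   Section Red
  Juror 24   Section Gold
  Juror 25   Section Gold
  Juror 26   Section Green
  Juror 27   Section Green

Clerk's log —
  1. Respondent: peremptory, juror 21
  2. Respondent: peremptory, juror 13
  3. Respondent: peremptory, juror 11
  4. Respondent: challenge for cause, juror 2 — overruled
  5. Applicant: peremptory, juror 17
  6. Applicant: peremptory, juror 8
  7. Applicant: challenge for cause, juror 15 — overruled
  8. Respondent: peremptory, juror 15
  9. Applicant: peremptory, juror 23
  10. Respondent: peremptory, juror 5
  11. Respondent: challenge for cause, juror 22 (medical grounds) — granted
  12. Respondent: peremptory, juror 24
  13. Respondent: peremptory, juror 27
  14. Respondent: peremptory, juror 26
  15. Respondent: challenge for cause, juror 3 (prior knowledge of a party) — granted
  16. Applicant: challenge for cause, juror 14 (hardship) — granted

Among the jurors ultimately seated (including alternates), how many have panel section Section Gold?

Removed: #3, #5, #8, #11, #13, #14, #15, #17, #21, #22, #23, #24, #26, #27.
Seated (11 incl. alternates): #1, #2, #4, #6, #7, #9, #10, #12, #16, #18, #19.
Of those, in Section Gold: #12, #19 → 2.

2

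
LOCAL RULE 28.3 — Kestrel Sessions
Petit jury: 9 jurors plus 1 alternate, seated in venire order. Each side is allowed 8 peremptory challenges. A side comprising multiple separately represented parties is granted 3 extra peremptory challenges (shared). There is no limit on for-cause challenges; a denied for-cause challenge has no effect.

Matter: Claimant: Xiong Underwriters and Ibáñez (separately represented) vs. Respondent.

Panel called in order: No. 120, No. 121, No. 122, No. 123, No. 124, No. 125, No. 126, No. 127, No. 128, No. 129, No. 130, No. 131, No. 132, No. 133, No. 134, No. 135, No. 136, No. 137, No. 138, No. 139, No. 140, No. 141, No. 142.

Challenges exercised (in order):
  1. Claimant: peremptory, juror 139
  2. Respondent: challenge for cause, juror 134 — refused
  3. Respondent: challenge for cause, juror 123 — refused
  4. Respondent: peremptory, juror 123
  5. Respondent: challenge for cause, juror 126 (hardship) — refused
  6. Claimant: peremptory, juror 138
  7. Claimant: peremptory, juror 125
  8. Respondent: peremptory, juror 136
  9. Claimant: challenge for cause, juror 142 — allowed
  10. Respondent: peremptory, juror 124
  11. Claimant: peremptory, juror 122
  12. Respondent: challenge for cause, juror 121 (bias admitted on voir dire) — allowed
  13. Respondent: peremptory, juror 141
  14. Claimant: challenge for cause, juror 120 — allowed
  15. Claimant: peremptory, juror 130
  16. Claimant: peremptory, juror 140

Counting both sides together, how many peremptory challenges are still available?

9

Claimant allotment: 8 base + 3 multi-party = 11. Respondent allotment: 8.
Claimant peremptories used: #139, #138, #125, #122, #130, #140 — 6 (for-cause on #142, #120 don't count).
Respondent peremptories used: #123, #136, #124, #141 — 4 (for-cause on #134, #123, #126, #121 don't count).
Remaining: (11 − 6) + (8 − 4) = 9.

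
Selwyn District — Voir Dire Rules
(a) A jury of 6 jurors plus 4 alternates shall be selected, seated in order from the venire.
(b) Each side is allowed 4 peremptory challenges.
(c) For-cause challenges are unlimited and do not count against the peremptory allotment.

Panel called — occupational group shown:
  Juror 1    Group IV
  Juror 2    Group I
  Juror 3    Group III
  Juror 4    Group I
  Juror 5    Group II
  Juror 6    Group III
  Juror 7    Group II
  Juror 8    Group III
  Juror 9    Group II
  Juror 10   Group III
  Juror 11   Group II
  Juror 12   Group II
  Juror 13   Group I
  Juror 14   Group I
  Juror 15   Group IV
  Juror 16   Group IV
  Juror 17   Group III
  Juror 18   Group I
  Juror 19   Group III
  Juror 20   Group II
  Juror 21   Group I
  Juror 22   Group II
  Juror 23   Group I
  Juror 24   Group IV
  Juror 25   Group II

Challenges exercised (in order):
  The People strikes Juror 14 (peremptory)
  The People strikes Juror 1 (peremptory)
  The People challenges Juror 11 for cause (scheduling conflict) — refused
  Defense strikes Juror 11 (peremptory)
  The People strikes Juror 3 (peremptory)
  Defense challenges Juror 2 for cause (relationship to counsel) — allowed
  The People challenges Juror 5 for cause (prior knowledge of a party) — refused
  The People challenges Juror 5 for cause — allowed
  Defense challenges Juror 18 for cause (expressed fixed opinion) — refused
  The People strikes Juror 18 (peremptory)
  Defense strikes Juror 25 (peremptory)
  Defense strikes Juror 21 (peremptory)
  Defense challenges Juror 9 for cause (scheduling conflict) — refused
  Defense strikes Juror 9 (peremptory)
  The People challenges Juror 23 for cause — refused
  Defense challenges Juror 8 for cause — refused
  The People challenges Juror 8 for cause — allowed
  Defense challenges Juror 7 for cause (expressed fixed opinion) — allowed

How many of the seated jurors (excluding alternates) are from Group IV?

1

Removed: #1, #2, #3, #5, #7, #8, #9, #11, #14, #18, #21, #25.
Seated jurors 1–6: #4, #6, #10, #12, #13, #15 (alternates #16, #17, #19, #20 not counted).
Of those, in Group IV: #15 → 1.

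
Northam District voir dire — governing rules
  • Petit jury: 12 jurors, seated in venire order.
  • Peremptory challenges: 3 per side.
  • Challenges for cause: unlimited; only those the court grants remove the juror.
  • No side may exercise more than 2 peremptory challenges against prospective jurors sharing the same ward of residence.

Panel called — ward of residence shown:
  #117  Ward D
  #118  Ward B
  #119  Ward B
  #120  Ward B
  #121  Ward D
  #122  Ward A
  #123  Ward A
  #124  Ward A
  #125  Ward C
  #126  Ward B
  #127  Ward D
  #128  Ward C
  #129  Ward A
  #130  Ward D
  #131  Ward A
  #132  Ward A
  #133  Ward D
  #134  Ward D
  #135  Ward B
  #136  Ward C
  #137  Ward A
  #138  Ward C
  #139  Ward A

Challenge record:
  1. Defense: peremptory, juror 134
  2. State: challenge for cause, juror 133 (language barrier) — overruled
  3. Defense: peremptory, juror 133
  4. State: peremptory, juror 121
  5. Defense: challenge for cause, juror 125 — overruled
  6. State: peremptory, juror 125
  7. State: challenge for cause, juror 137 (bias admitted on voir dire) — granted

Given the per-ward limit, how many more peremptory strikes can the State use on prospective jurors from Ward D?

State peremptories so far: #121, #125 — 2 of 3 used, 1 left overall.
Against Ward D: #121 — 1 used; per-ward cap 2 leaves 1.
Binding limit: min(1, 1) = 1.

1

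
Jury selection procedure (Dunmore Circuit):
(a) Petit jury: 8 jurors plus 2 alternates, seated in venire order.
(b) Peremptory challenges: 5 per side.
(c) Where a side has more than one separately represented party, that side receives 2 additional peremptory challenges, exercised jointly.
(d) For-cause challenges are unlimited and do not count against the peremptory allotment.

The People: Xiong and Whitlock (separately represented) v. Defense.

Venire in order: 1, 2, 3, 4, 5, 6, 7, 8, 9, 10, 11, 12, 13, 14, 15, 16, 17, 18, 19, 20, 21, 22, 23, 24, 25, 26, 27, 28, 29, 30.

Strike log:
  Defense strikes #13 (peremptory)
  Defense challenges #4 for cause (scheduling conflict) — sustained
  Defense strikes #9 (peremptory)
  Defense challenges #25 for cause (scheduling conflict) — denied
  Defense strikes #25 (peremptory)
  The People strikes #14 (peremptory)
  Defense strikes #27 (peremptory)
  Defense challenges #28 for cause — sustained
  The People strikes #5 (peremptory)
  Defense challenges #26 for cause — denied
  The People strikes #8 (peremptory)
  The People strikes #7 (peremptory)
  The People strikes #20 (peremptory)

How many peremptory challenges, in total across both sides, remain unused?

3

The People allotment: 5 base + 2 multi-party = 7. Defense allotment: 5.
The People peremptories used: #14, #5, #8, #7, #20 — 5.
Defense peremptories used: #13, #9, #25, #27 — 4 (for-cause on #4, #25, #28, #26 don't count).
Remaining: (7 − 5) + (5 − 4) = 3.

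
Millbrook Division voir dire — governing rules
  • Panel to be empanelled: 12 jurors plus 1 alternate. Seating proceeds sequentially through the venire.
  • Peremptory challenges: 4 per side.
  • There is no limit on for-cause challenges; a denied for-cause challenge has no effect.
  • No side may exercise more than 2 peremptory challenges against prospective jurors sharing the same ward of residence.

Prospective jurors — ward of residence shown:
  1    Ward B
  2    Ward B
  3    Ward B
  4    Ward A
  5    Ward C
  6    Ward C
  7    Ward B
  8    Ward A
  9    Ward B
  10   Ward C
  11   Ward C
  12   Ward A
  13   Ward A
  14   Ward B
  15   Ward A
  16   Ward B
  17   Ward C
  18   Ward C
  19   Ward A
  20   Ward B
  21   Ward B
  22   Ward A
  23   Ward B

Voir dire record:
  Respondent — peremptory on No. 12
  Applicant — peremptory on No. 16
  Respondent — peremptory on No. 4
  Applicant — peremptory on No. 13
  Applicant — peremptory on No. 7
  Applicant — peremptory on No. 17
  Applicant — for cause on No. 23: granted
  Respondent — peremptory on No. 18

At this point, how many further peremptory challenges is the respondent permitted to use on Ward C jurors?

Respondent peremptories so far: #12, #4, #18 — 3 of 4 used, 1 left overall.
Against Ward C: #18 — 1 used; per-ward cap 2 leaves 1.
Binding limit: min(1, 1) = 1.

1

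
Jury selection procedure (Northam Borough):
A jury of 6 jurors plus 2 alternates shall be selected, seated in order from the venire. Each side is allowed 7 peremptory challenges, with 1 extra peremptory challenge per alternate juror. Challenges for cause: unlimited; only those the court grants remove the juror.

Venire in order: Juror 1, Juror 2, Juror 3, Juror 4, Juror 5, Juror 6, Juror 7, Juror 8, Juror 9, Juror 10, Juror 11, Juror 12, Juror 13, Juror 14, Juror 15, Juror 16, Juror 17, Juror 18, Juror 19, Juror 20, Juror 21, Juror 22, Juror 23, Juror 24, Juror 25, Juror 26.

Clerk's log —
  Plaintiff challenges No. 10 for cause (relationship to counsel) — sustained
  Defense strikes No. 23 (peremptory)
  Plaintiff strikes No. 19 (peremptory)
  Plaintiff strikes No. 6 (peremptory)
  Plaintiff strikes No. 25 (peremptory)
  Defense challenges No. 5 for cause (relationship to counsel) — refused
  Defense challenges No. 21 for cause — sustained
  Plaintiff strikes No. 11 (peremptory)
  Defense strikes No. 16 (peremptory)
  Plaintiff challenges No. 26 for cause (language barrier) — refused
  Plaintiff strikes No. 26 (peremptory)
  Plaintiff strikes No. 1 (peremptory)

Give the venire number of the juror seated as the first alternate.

Removed: #1, #6, #10, #11, #16, #19, #21, #23, #25, #26. (#5 stays — for-cause denied.)
Seating in order: seats 1–6 → #2, #3, #4, #5, #7, #8; alternates → #9, #12.
So alternate 1 is #9.

9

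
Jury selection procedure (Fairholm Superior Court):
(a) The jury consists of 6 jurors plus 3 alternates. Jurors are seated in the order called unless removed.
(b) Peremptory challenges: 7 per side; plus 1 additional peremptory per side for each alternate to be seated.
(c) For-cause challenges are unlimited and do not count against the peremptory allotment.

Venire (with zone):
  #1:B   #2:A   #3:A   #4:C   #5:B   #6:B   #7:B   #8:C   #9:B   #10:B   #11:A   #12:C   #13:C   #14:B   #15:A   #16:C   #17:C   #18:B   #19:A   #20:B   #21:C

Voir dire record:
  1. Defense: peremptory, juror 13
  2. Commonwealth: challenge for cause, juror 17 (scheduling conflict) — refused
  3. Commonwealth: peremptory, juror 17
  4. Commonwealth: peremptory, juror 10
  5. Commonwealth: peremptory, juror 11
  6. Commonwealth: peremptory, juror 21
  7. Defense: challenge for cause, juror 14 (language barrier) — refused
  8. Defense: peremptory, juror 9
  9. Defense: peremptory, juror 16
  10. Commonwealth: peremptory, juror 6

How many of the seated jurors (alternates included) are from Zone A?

2

Removed: #6, #9, #10, #11, #13, #16, #17, #21.
Seated (9 incl. alternates): #1, #2, #3, #4, #5, #7, #8, #12, #14.
Of those, in Zone A: #2, #3 → 2.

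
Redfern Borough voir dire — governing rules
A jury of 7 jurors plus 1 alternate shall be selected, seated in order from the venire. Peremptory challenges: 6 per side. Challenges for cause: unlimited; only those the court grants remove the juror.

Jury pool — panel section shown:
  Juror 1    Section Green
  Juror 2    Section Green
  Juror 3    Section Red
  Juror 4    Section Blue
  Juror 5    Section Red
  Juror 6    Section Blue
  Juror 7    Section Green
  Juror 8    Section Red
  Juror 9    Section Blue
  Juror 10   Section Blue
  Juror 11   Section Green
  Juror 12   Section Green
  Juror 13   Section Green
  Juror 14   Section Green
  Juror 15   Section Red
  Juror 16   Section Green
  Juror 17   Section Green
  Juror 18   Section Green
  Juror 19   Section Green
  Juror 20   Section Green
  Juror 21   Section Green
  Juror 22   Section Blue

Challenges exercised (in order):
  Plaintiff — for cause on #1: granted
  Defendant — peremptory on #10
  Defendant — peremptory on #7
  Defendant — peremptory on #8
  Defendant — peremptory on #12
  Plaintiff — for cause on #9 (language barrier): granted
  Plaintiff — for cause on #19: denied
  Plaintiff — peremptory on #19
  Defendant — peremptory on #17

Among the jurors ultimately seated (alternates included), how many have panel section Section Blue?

Removed: #1, #7, #8, #9, #10, #12, #17, #19.
Seated (8 incl. alternates): #2, #3, #4, #5, #6, #11, #13, #14.
Of those, in Section Blue: #4, #6 → 2.

2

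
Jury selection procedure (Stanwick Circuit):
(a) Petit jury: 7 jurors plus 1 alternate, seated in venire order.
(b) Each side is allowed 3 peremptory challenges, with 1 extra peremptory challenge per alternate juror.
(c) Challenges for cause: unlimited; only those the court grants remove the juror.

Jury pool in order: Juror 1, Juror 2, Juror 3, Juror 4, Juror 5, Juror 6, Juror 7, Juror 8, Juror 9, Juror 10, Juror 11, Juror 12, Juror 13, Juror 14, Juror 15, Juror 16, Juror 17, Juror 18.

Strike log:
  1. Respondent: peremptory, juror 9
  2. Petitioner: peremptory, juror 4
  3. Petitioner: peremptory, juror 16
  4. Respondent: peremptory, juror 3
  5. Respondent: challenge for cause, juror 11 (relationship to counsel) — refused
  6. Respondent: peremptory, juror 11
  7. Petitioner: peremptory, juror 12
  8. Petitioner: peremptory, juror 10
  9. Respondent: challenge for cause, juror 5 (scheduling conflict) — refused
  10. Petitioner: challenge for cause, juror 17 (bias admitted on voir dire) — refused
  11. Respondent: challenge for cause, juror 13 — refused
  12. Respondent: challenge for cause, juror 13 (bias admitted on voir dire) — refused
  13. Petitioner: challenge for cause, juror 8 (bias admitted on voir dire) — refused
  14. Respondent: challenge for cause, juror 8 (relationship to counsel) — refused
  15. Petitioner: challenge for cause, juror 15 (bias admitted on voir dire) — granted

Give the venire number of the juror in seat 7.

Removed: #3, #4, #9, #10, #11, #12, #15, #16. (#5, #8, #13, #17 stay — for-cause denied.)
Seating in order: seats 1–7 → #1, #2, #5, #6, #7, #8, #13; alternates → #14.
So seat 7 is #13.

13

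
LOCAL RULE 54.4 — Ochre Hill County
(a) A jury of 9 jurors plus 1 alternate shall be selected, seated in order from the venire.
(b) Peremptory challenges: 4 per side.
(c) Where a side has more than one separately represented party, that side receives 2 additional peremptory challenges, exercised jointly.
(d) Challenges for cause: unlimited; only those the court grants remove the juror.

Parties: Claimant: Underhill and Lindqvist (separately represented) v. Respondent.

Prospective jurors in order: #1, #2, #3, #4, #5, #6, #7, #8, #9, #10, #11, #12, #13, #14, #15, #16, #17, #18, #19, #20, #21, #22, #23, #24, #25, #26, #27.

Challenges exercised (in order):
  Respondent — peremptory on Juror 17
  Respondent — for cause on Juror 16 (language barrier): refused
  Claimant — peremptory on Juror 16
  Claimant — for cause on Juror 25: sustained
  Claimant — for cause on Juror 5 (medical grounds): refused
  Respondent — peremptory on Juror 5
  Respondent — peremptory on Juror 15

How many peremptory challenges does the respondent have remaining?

1

Respondent allotment: 4.
Respondent peremptories used: #17, #5, #15 — 3 (the for-cause on #16 doesn't count).
Remaining: 4 − 3 = 1.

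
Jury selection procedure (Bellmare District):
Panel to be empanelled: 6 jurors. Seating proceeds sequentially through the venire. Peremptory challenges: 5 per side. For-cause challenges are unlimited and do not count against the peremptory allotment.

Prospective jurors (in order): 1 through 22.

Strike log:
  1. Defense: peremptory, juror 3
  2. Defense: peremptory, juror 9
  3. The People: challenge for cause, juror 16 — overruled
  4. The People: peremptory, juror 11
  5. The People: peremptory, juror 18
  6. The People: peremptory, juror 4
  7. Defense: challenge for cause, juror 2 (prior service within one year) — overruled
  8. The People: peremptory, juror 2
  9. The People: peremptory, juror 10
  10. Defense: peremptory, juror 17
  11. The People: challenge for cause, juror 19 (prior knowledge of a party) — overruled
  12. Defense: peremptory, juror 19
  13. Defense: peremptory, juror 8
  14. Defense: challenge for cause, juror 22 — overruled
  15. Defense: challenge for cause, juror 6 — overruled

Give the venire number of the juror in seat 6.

13

Removed: #2, #3, #4, #8, #9, #10, #11, #17, #18, #19. (#6, #16, #22 stay — for-cause denied.)
Seating in order: seats 1–6 → #1, #5, #6, #7, #12, #13.
So seat 6 is #13.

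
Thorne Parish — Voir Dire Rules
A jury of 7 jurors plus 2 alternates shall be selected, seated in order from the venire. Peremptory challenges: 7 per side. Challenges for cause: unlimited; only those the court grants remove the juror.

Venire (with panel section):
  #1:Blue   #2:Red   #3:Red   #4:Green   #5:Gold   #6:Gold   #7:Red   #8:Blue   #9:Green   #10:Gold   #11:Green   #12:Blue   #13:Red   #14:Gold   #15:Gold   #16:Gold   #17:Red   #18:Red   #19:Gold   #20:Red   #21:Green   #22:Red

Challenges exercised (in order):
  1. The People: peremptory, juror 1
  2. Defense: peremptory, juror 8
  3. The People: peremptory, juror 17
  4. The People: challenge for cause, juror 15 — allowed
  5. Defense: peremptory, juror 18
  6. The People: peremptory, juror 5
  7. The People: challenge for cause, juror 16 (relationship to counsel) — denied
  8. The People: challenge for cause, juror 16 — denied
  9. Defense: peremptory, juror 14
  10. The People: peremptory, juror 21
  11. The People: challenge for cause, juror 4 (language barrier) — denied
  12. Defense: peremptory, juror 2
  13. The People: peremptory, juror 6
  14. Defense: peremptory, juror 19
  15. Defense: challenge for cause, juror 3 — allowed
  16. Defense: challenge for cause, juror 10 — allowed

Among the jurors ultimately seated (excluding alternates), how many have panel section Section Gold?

1

Removed: #1, #2, #3, #5, #6, #8, #10, #14, #15, #17, #18, #19, #21.
Seated jurors 1–7: #4, #7, #9, #11, #12, #13, #16 (alternates #20, #22 not counted).
Of those, in Section Gold: #16 → 1.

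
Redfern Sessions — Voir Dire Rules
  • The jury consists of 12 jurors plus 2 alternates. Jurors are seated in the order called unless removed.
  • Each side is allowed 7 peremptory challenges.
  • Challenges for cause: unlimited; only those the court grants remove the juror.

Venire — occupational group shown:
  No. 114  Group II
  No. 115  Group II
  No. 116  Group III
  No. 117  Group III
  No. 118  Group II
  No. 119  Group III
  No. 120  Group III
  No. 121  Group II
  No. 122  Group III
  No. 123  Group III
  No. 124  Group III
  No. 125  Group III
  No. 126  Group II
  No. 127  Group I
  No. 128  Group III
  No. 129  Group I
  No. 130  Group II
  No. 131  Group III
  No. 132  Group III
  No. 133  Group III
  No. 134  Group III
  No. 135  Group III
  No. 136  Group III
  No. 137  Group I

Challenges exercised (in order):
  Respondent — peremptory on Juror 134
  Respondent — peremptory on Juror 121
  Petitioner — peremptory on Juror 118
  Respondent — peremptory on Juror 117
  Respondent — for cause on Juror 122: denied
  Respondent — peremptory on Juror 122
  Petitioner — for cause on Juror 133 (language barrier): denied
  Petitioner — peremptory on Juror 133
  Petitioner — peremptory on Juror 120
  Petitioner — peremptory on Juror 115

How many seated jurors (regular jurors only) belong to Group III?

7

Removed: #115, #117, #118, #120, #121, #122, #133, #134.
Seated jurors 1–12: #114, #116, #119, #123, #124, #125, #126, #127, #128, #129, #130, #131 (alternates #132, #135 not counted).
Of those, in Group III: #116, #119, #123, #124, #125, #128, #131 → 7.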